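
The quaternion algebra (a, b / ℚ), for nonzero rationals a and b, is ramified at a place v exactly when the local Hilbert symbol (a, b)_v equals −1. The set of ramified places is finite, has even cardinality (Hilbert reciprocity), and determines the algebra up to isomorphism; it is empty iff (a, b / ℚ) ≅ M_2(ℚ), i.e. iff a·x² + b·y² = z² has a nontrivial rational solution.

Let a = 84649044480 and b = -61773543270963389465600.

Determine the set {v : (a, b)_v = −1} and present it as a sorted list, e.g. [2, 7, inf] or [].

Mod squares: a ≡ 330, b ≡ -1001. Check v ∈ {∞, 2, 3, 5, 7, 11, 13}.
v=∞: 330 > 0 and -1001 < 0  ⇒  (a,b)_∞ = +1.
v=3: a=3^1·(≡2), b=3^0·(≡1) mod 3; (2|3)=-1, (1|3)=+1; (−1)^{1·0·1}·(-1)^0·(+1)^1 = +1.
v=13: a=13^2·(≡6), b=13^5·(≡1) mod 13; (6|13)=-1, (1|13)=+1; (−1)^{2·5·6}·(-1)^5·(+1)^2 = -1.
v=7: a=7^2·(≡1), b=7^9·(≡2) mod 7; (1|7)=+1, (2|7)=+1; (−1)^{2·9·3}·(+1)^9·(+1)^2 = +1.
v=5: a=5^1·(≡1), b=5^2·(≡1) mod 5; (1|5)=+1, (1|5)=+1; (−1)^{1·2·2}·(+1)^2·(+1)^1 = +1.
v=2: v_2(a)=9, v_2(b)=10; units ≡ 5, 7 (mod 8); ε·ε+αω+βω = 0·1+9·0+10·1 ≡ 0  ⇒  (a,b)_2 = +1.
v=11: a=11^3·(≡7), b=11^5·(≡2) mod 11; (7|11)=-1, (2|11)=-1; (−1)^{3·5·5}·(-1)^5·(-1)^3 = -1.
(330, -1001 / ℚ) ramifies at {11, 13}: a division algebra.

[11, 13]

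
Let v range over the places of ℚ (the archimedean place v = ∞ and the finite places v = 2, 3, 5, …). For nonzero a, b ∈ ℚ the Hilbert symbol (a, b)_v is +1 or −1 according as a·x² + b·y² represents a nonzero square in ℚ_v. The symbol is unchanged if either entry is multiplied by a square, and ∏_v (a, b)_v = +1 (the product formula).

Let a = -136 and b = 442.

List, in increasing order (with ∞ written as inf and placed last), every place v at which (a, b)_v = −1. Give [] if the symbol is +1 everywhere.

[2, 13]

Mod squares: a ≡ -34, b ≡ 442. Check v ∈ {∞, 2, 13, 17}.
v=13: a=13^0·(≡7), b=13^1·(≡8) mod 13; (7|13)=-1, (8|13)=-1; (−1)^{0·1·6}·(-1)^1·(-1)^0 = -1.
v=17: a=17^1·(≡9), b=17^1·(≡9) mod 17; (9|17)=+1, (9|17)=+1; (−1)^{1·1·8}·(+1)^1·(+1)^1 = +1.
v=∞: -34 < 0 and 442 > 0  ⇒  (a,b)_∞ = +1.
v=2: v_2(a)=3, v_2(b)=1; units ≡ 7, 5 (mod 8); ε·ε+αω+βω = 1·0+3·1+1·0 ≡ 1  ⇒  (a,b)_2 = -1.
Ram(-34, 442) = {2, 13}; no ℚ_2-point on the conic.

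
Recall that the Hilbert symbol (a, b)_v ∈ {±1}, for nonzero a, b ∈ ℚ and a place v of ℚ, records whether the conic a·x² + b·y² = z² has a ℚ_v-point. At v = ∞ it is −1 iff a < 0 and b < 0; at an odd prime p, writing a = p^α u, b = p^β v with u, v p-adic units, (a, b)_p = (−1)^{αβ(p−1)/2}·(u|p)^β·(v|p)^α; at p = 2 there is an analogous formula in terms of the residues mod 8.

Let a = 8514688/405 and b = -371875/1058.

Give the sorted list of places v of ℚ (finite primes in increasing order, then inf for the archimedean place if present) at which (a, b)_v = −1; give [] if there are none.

[7, 13]

(a, b) ≡ (665210, -1190) mod (ℚ^×)²; places V = {2, 3, 5, 7, 13, 17, 23, 43, ∞}.
(a,b)_5: α=-1, u≡3; β=5, v≡2 (mod 5); (3|5)=-1, (2|5)=-1; sign (−1)^0·-1^5·-1^-1 = +1.
(a,b)_43: α=1, u≡12; β=0, v≡31 (mod 43); (12|43)=-1, (31|43)=+1; sign (−1)^0·-1^0·+1^1 = +1.
(a,b)_∞: sgn(665210)=+, sgn(-1190)=−, so +1.
(a,b)_7: α=1, u≡6; β=1, v≡5 (mod 7); (6|7)=-1, (5|7)=-1; sign (−1)^1·-1^1·-1^1 = -1.
(a,b)_3: α=-4, u≡2; β=0, v≡1 (mod 3); (2|3)=-1, (1|3)=+1; sign (−1)^0·-1^0·+1^-4 = +1.
(a,b)_13: α=1, u≡5; β=0, v≡11 (mod 13); (5|13)=-1, (11|13)=-1; sign (−1)^0·-1^0·-1^1 = -1.
(a,b)_17: α=1, u≡8; β=1, v≡1 (mod 17); (8|17)=+1, (1|17)=+1; sign (−1)^0·+1^1·+1^1 = +1.
(a,b)_23: α=0, u≡3; β=-2, v≡6 (mod 23); (3|23)=+1, (6|23)=+1; sign (−1)^0·+1^-2·+1^0 = +1.
(a,b)_2: α=7, β=-1; u≡5, v≡5 (mod 8); ε(u)ε(v)=0·0, αω(v)=7·1, βω(u)=-1·1; sum ≡ 0  ⇒  +1.
|Ram(665210, -1190)| = 2, even; anisotropic at {7, 13}.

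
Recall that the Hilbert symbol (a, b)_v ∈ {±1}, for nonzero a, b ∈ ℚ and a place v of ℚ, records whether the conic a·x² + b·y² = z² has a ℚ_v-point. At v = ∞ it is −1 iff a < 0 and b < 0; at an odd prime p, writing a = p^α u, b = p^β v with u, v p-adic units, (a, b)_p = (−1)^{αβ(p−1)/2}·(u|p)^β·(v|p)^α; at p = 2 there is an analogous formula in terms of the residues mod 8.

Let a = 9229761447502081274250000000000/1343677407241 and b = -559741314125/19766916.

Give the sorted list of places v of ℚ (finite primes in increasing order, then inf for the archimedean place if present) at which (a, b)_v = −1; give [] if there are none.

Mod squares: a ≡ 25246617, b ≡ -863765. Check v ∈ {∞, 2, 3, 5, 7, 11, 13, 19, 23, 29, 31, 37}.
v=3: a=3^1·(≡2), b=3^-4·(≡1) mod 3; (2|3)=-1, (1|3)=+1; (−1)^{1·-4·1}·(-1)^-4·(+1)^1 = +1.
v=7: a=7^4·(≡2), b=7^3·(≡2) mod 7; (2|7)=+1, (2|7)=+1; (−1)^{4·3·3}·(+1)^3·(+1)^4 = +1.
v=23: a=23^3·(≡1), b=23^3·(≡8) mod 23; (1|23)=+1, (8|23)=+1; (−1)^{3·3·11}·(+1)^3·(+1)^3 = -1.
v=∞: 25246617 > 0 and -863765 < 0  ⇒  (a,b)_∞ = +1.
v=31: a=31^1·(≡13), b=31^0·(≡8) mod 31; (13|31)=-1, (8|31)=+1; (−1)^{1·0·15}·(-1)^0·(+1)^1 = +1.
v=29: a=29^3·(≡25), b=29^1·(≡26) mod 29; (25|29)=+1, (26|29)=-1; (−1)^{3·1·14}·(+1)^1·(-1)^3 = -1.
v=19: a=19^-6·(≡7), b=19^-2·(≡14) mod 19; (7|19)=+1, (14|19)=-1; (−1)^{-6·-2·9}·(+1)^-2·(-1)^-6 = +1.
v=11: a=11^1·(≡10), b=11^0·(≡10) mod 11; (10|11)=-1, (10|11)=-1; (−1)^{1·0·5}·(-1)^0·(-1)^1 = -1.
v=5: a=5^12·(≡3), b=5^3·(≡2) mod 5; (3|5)=-1, (2|5)=-1; (−1)^{12·3·2}·(-1)^3·(-1)^12 = -1.
v=13: a=13^-4·(≡7), b=13^-2·(≡11) mod 13; (7|13)=-1, (11|13)=-1; (−1)^{-4·-2·6}·(-1)^-2·(-1)^-4 = +1.
v=37: a=37^3·(≡31), b=37^1·(≡23) mod 37; (31|37)=-1, (23|37)=-1; (−1)^{3·1·18}·(-1)^1·(-1)^3 = +1.
v=2: v_2(a)=10, v_2(b)=-2; units ≡ 1, 3 (mod 8); ε·ε+αω+βω = 0·1+10·1+-2·0 ≡ 0  ⇒  (a,b)_2 = +1.
Ram(25246617, -863765) = {5, 11, 23, 29}; no ℚ_5-point on the conic.

[5, 11, 23, 29]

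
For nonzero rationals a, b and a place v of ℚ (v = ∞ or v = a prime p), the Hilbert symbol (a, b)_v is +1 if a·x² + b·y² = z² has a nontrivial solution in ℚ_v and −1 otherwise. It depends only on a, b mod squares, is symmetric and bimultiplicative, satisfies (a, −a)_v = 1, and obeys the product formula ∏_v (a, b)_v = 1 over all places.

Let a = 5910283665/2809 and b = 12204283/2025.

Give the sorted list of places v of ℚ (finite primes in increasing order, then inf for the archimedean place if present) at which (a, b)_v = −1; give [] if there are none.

Mod squares: a ≡ 8107385, b ≡ 5083. Check v ∈ {∞, 2, 3, 5, 7, 11, 13, 17, 23, 29, 53}.
v=23: a=23^1·(≡7), b=23^1·(≡11) mod 23; (7|23)=-1, (11|23)=-1; (−1)^{1·1·11}·(-1)^1·(-1)^1 = -1.
v=17: a=17^1·(≡15), b=17^1·(≡3) mod 17; (15|17)=+1, (3|17)=-1; (−1)^{1·1·8}·(+1)^1·(-1)^1 = -1.
v=3: a=3^6·(≡2), b=3^-4·(≡1) mod 3; (2|3)=-1, (1|3)=+1; (−1)^{6·-4·1}·(-1)^-4·(+1)^6 = +1.
v=29: a=29^1·(≡24), b=29^0·(≡27) mod 29; (24|29)=+1, (27|29)=-1; (−1)^{1·0·14}·(+1)^0·(-1)^1 = -1.
v=7: a=7^0·(≡3), b=7^4·(≡4) mod 7; (3|7)=-1, (4|7)=+1; (−1)^{0·4·3}·(-1)^4·(+1)^0 = +1.
v=53: a=53^-2·(≡7), b=53^0·(≡12) mod 53; (7|53)=+1, (12|53)=-1; (−1)^{-2·0·26}·(+1)^0·(-1)^-2 = +1.
v=∞: 8107385 > 0 and 5083 > 0  ⇒  (a,b)_∞ = +1.
v=13: a=13^1·(≡9), b=13^1·(≡10) mod 13; (9|13)=+1, (10|13)=+1; (−1)^{1·1·6}·(+1)^1·(+1)^1 = +1.
v=5: a=5^1·(≡2), b=5^-2·(≡3) mod 5; (2|5)=-1, (3|5)=-1; (−1)^{1·-2·2}·(-1)^-2·(-1)^1 = -1.
v=11: a=11^1·(≡7), b=11^0·(≡3) mod 11; (7|11)=-1, (3|11)=+1; (−1)^{1·0·5}·(-1)^0·(+1)^1 = +1.
v=2: v_2(a)=0, v_2(b)=0; units ≡ 1, 3 (mod 8); ε·ε+αω+βω = 0·1+0·1+0·0 ≡ 0  ⇒  (a,b)_2 = +1.
(8107385, 5083 / ℚ) ramifies at {5, 17, 23, 29}: a division algebra.

[5, 17, 23, 29]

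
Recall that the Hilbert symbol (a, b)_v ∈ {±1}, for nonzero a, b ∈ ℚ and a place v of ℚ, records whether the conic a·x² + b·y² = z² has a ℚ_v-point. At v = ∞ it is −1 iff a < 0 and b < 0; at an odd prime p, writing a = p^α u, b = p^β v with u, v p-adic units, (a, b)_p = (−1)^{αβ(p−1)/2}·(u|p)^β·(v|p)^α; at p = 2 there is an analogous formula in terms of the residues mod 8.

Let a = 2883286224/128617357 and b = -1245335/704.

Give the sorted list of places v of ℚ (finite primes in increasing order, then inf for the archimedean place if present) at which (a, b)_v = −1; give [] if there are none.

(a, b) ≡ (55913, -279565) mod (ℚ^×)²; places V = {2, 3, 5, 7, 11, 13, 17, 23, 31, 43, ∞}.
(a,b)_13: α=1, u≡5; β=1, v≡1 (mod 13); (5|13)=-1, (1|13)=+1; sign (−1)^0·-1^1·+1^1 = -1.
(a,b)_3: α=2, u≡2; β=0, v≡2 (mod 3); (2|3)=-1, (2|3)=-1; sign (−1)^0·-1^0·-1^2 = +1.
(a,b)_23: α=-3, u≡1; β=1, v≡8 (mod 23); (1|23)=+1, (8|23)=+1; sign (−1)^1·+1^1·+1^-3 = -1.
(a,b)_5: α=0, u≡2; β=1, v≡2 (mod 5); (2|5)=-1, (2|5)=-1; sign (−1)^0·-1^1·-1^0 = -1.
(a,b)_31: α=-2, u≡28; β=0, v≡21 (mod 31); (28|31)=+1, (21|31)=-1; sign (−1)^0·+1^0·-1^-2 = +1.
(a,b)_7: α=2, u≡2; β=2, v≡4 (mod 7); (2|7)=+1, (4|7)=+1; sign (−1)^0·+1^2·+1^2 = +1.
(a,b)_43: α=2, u≡14; β=0, v≡10 (mod 43); (14|43)=+1, (10|43)=+1; sign (−1)^0·+1^0·+1^2 = +1.
(a,b)_11: α=-1, u≡4; β=-1, v≡7 (mod 11); (4|11)=+1, (7|11)=-1; sign (−1)^1·+1^-1·-1^-1 = +1.
(a,b)_∞: sgn(55913)=+, sgn(-279565)=−, so +1.
(a,b)_17: α=1, u≡9; β=1, v≡7 (mod 17); (9|17)=+1, (7|17)=-1; sign (−1)^0·+1^1·-1^1 = -1.
(a,b)_2: α=4, β=-6; u≡1, v≡3 (mod 8); ε(u)ε(v)=0·1, αω(v)=4·1, βω(u)=-6·0; sum ≡ 0  ⇒  +1.
|Ram(55913, -279565)| = 4, even; anisotropic at {5, 13, 17, 23}.

[5, 13, 17, 23]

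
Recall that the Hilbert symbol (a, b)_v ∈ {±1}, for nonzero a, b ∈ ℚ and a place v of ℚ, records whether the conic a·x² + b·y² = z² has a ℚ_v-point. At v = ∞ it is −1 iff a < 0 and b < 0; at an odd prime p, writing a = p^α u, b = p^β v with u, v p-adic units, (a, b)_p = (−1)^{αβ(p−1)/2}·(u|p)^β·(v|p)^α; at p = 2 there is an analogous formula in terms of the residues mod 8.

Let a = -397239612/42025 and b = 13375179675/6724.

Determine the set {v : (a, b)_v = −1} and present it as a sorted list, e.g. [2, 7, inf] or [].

[3, 19]

(a, b) ≡ (-6783, 323) mod (ℚ^×)²; places V = {2, 3, 5, 7, 11, 13, 17, 19, 41, ∞}.
(a,b)_2: α=2, β=-2; u≡1, v≡3 (mod 8); ε(u)ε(v)=0·1, αω(v)=2·1, βω(u)=-2·0; sum ≡ 0  ⇒  +1.
(a,b)_11: α=4, u≡1; β=2, v≡9 (mod 11); (1|11)=+1, (9|11)=+1; sign (−1)^0·+1^2·+1^4 = +1.
(a,b)_19: α=1, u≡11; β=1, v≡17 (mod 19); (11|19)=+1, (17|19)=+1; sign (−1)^1·+1^1·+1^1 = -1.
(a,b)_5: α=-2, u≡3; β=2, v≡3 (mod 5); (3|5)=-1, (3|5)=-1; sign (−1)^0·-1^2·-1^-2 = +1.
(a,b)_7: α=1, u≡2; β=0, v≡1 (mod 7); (2|7)=+1, (1|7)=+1; sign (−1)^0·+1^0·+1^1 = +1.
(a,b)_3: α=1, u≡1; β=4, v≡2 (mod 3); (1|3)=+1, (2|3)=-1; sign (−1)^0·+1^4·-1^1 = -1.
(a,b)_41: α=-2, u≡18; β=-2, v≡36 (mod 41); (18|41)=+1, (36|41)=+1; sign (−1)^0·+1^-2·+1^-2 = +1.
(a,b)_17: α=1, u≡8; β=1, v≡1 (mod 17); (8|17)=+1, (1|17)=+1; sign (−1)^0·+1^1·+1^1 = +1.
(a,b)_∞: sgn(-6783)=−, sgn(323)=+, so +1.
(a,b)_13: α=0, u≡4; β=2, v≡8 (mod 13); (4|13)=+1, (8|13)=-1; sign (−1)^0·+1^2·-1^0 = +1.
|Ram(-6783, 323)| = 2, even; anisotropic at {3, 19}.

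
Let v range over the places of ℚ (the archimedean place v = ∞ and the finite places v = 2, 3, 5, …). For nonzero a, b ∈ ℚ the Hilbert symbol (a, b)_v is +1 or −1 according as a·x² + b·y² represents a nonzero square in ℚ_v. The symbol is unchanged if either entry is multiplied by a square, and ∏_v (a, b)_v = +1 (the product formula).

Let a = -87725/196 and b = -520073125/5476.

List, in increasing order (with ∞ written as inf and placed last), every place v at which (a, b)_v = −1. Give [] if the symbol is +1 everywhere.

[2, inf]

(a, b) ≡ (-29, -13) mod (ℚ^×)²; places V = {2, 5, 7, 11, 13, 23, 29, 37, ∞}.
(a,b)_37: α=0, u≡17; β=-2, v≡24 (mod 37); (17|37)=-1, (24|37)=-1; sign (−1)^0·-1^-2·-1^0 = +1.
(a,b)_7: α=-2, u≡5; β=0, v≡1 (mod 7); (5|7)=-1, (1|7)=+1; sign (−1)^0·-1^0·+1^-2 = +1.
(a,b)_11: α=2, u≡5; β=2, v≡9 (mod 11); (5|11)=+1, (9|11)=+1; sign (−1)^0·+1^2·+1^2 = +1.
(a,b)_5: α=2, u≡1; β=4, v≡3 (mod 5); (1|5)=+1, (3|5)=-1; sign (−1)^0·+1^4·-1^2 = +1.
(a,b)_29: α=1, u≡22; β=0, v≡6 (mod 29); (22|29)=+1, (6|29)=+1; sign (−1)^0·+1^0·+1^1 = +1.
(a,b)_2: α=-2, β=-2; u≡3, v≡3 (mod 8); ε(u)ε(v)=1·1, αω(v)=-2·1, βω(u)=-2·1; sum ≡ 1  ⇒  -1.
(a,b)_∞: sgn(-29)=−, sgn(-13)=−, so -1.
(a,b)_23: α=0, u≡17; β=2, v≡5 (mod 23); (17|23)=-1, (5|23)=-1; sign (−1)^0·-1^2·-1^0 = +1.
(a,b)_13: α=0, u≡12; β=1, v≡1 (mod 13); (12|13)=+1, (1|13)=+1; sign (−1)^0·+1^1·+1^0 = +1.
(-29, -13 / ℚ) ramifies at {2, ∞}: a division algebra.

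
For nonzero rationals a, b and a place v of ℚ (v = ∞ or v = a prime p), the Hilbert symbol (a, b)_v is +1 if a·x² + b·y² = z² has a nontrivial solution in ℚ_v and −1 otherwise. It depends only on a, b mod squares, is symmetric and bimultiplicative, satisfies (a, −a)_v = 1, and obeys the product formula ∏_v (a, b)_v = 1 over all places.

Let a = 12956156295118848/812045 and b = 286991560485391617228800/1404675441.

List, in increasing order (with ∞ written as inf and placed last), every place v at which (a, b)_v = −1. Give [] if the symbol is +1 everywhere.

Mod squares: a ≡ 22610, b ≡ 203. Check v ∈ {∞, 2, 3, 5, 7, 13, 17, 19, 29, 31}.
v=∞: 22610 > 0 and 203 > 0  ⇒  (a,b)_∞ = +1.
v=2: v_2(a)=21, v_2(b)=28; units ≡ 1, 3 (mod 8); ε·ε+αω+βω = 0·1+21·1+28·0 ≡ 1  ⇒  (a,b)_2 = -1.
v=29: a=29^2·(≡8), b=29^3·(≡4) mod 29; (8|29)=-1, (4|29)=+1; (−1)^{2·3·14}·(-1)^3·(+1)^2 = -1.
v=31: a=31^-2·(≡12), b=31^-4·(≡17) mod 31; (12|31)=-1, (17|31)=-1; (−1)^{-2·-4·15}·(-1)^-4·(-1)^-2 = +1.
v=5: a=5^-1·(≡2), b=5^2·(≡2) mod 5; (2|5)=-1, (2|5)=-1; (−1)^{-1·2·2}·(-1)^2·(-1)^-1 = -1.
v=17: a=17^1·(≡16), b=17^2·(≡2) mod 17; (16|17)=+1, (2|17)=+1; (−1)^{1·2·8}·(+1)^2·(+1)^1 = +1.
v=13: a=13^-2·(≡4), b=13^-2·(≡7) mod 13; (4|13)=+1, (7|13)=-1; (−1)^{-2·-2·6}·(+1)^-2·(-1)^-2 = +1.
v=3: a=3^2·(≡2), b=3^-2·(≡2) mod 3; (2|3)=-1, (2|3)=-1; (−1)^{2·-2·1}·(-1)^-2·(-1)^2 = +1.
v=7: a=7^1·(≡5), b=7^5·(≡1) mod 7; (5|7)=-1, (1|7)=+1; (−1)^{1·5·3}·(-1)^5·(+1)^1 = +1.
v=19: a=19^3·(≡13), b=19^2·(≡15) mod 19; (13|19)=-1, (15|19)=-1; (−1)^{3·2·9}·(-1)^2·(-1)^3 = -1.
|Ram(22610, 203)| = 4, even; anisotropic at {2, 5, 19, 29}.

[2, 5, 19, 29]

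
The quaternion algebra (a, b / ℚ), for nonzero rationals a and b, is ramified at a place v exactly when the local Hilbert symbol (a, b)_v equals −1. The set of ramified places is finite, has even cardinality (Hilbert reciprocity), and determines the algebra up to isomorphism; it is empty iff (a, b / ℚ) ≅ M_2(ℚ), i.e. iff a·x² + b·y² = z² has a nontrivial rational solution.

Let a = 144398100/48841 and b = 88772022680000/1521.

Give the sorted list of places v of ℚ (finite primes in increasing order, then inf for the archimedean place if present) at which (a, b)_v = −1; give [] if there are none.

[3, 47]

Mod squares: a ≡ 29469, b ≡ 23. Check v ∈ {∞, 2, 3, 5, 7, 11, 13, 17, 19, 23, 47}.
v=2: v_2(a)=2, v_2(b)=6; units ≡ 5, 7 (mod 8); ε·ε+αω+βω = 0·1+2·0+6·1 ≡ 0  ⇒  (a,b)_2 = +1.
v=11: a=11^1·(≡8), b=11^2·(≡9) mod 11; (8|11)=-1, (9|11)=+1; (−1)^{1·2·5}·(-1)^2·(+1)^1 = +1.
v=∞: 29469 > 0 and 23 > 0  ⇒  (a,b)_∞ = +1.
v=17: a=17^-2·(≡2), b=17^0·(≡6) mod 17; (2|17)=+1, (6|17)=-1; (−1)^{-2·0·8}·(+1)^0·(-1)^-2 = +1.
v=19: a=19^1·(≡3), b=19^2·(≡16) mod 19; (3|19)=-1, (16|19)=+1; (−1)^{1·2·9}·(-1)^2·(+1)^1 = +1.
v=13: a=13^-2·(≡5), b=13^-2·(≡4) mod 13; (5|13)=-1, (4|13)=+1; (−1)^{-2·-2·6}·(-1)^-2·(+1)^-2 = +1.
v=23: a=23^0·(≡12), b=23^1·(≡4) mod 23; (12|23)=+1, (4|23)=+1; (−1)^{0·1·11}·(+1)^1·(+1)^0 = +1.
v=5: a=5^2·(≡4), b=5^4·(≡3) mod 5; (4|5)=+1, (3|5)=-1; (−1)^{2·4·2}·(+1)^4·(-1)^2 = +1.
v=47: a=47^1·(≡24), b=47^2·(≡15) mod 47; (24|47)=+1, (15|47)=-1; (−1)^{1·2·23}·(+1)^2·(-1)^1 = -1.
v=7: a=7^2·(≡6), b=7^0·(≡1) mod 7; (6|7)=-1, (1|7)=+1; (−1)^{2·0·3}·(-1)^0·(+1)^2 = +1.
v=3: a=3^1·(≡1), b=3^-2·(≡2) mod 3; (1|3)=+1, (2|3)=-1; (−1)^{1·-2·1}·(+1)^-2·(-1)^1 = -1.
Ram(29469, 23) = {3, 47}; no ℚ_3-point on the conic.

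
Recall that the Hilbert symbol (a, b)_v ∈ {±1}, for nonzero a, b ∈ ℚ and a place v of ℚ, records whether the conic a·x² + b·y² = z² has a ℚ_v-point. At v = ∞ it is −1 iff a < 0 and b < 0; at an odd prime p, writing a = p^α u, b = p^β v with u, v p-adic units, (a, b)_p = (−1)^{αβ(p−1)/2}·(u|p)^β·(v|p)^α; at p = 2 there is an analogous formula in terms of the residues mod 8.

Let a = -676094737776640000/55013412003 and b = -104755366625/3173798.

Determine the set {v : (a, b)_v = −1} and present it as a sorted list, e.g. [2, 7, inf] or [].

[3, 5, 19, inf]

Mod squares: a ≡ -57057, b ≡ -2470. Check v ∈ {∞, 2, 3, 5, 7, 11, 13, 17, 19, 29, 31, 37}.
v=5: a=5^4·(≡2), b=5^3·(≡4) mod 5; (2|5)=-1, (4|5)=+1; (−1)^{4·3·2}·(-1)^3·(+1)^4 = -1.
v=2: v_2(a)=20, v_2(b)=-1; units ≡ 7, 5 (mod 8); ε·ε+αω+βω = 1·0+20·1+-1·0 ≡ 0  ⇒  (a,b)_2 = +1.
v=7: a=7^3·(≡1), b=7^2·(≡4) mod 7; (1|7)=+1, (4|7)=+1; (−1)^{3·2·3}·(+1)^2·(+1)^3 = +1.
v=13: a=13^3·(≡7), b=13^1·(≡2) mod 13; (7|13)=-1, (2|13)=-1; (−1)^{3·1·6}·(-1)^1·(-1)^3 = +1.
v=11: a=11^-1·(≡1), b=11^0·(≡3) mod 11; (1|11)=+1, (3|11)=+1; (−1)^{-1·0·5}·(+1)^0·(+1)^-1 = +1.
v=17: a=17^-2·(≡11), b=17^-4·(≡14) mod 17; (11|17)=-1, (14|17)=-1; (−1)^{-2·-4·8}·(-1)^-4·(-1)^-2 = +1.
v=19: a=19^-3·(≡15), b=19^-1·(≡18) mod 19; (15|19)=-1, (18|19)=-1; (−1)^{-3·-1·9}·(-1)^-1·(-1)^-3 = -1.
v=3: a=3^-1·(≡1), b=3^0·(≡2) mod 3; (1|3)=+1, (2|3)=-1; (−1)^{-1·0·1}·(+1)^0·(-1)^-1 = -1.
v=∞: -57057 < 0 and -2470 < 0  ⇒  (a,b)_∞ = -1.
v=37: a=37^2·(≡27), b=37^2·(≡34) mod 37; (27|37)=+1, (34|37)=+1; (−1)^{2·2·18}·(+1)^2·(+1)^2 = +1.
v=29: a=29^-2·(≡12), b=29^0·(≡24) mod 29; (12|29)=-1, (24|29)=+1; (−1)^{-2·0·14}·(-1)^0·(+1)^-2 = +1.
v=31: a=31^0·(≡10), b=31^2·(≡28) mod 31; (10|31)=+1, (28|31)=+1; (−1)^{0·2·15}·(+1)^2·(+1)^0 = +1.
Ram(-57057, -2470) = {3, 5, 19, ∞}; no ℚ_3-point on the conic.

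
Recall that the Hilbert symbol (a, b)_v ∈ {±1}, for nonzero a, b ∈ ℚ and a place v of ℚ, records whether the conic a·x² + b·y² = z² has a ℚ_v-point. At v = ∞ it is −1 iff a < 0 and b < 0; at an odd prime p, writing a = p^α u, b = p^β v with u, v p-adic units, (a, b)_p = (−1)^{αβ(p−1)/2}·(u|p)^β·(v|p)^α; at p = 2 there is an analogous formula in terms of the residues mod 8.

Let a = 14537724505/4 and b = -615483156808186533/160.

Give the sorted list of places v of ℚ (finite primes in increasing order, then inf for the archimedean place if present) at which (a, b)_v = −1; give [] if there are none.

Mod squares: a ≡ 145, b ≡ -100130. Check v ∈ {∞, 2, 3, 5, 17, 19, 29, 31}.
v=3: a=3^0·(≡1), b=3^6·(≡1) mod 3; (1|3)=+1, (1|3)=+1; (−1)^{0·6·1}·(+1)^6·(+1)^0 = +1.
v=19: a=19^2·(≡18), b=19^3·(≡3) mod 19; (18|19)=-1, (3|19)=-1; (−1)^{2·3·9}·(-1)^3·(-1)^2 = -1.
v=2: v_2(a)=-2, v_2(b)=-5; units ≡ 1, 7 (mod 8); ε·ε+αω+βω = 0·1+-2·0+-5·0 ≡ 0  ⇒  (a,b)_2 = +1.
v=∞: 145 > 0 and -100130 < 0  ⇒  (a,b)_∞ = +1.
v=5: a=5^1·(≡4), b=5^-1·(≡1) mod 5; (4|5)=+1, (1|5)=+1; (−1)^{1·-1·2}·(+1)^-1·(+1)^1 = +1.
v=31: a=31^2·(≡27), b=31^3·(≡14) mod 31; (27|31)=-1, (14|31)=+1; (−1)^{2·3·15}·(-1)^3·(+1)^2 = -1.
v=17: a=17^2·(≡13), b=17^3·(≡9) mod 17; (13|17)=+1, (9|17)=+1; (−1)^{2·3·8}·(+1)^3·(+1)^2 = +1.
v=29: a=29^1·(≡22), b=29^2·(≡22) mod 29; (22|29)=+1, (22|29)=+1; (−1)^{1·2·14}·(+1)^2·(+1)^1 = +1.
|Ram(145, -100130)| = 2, even; anisotropic at {19, 31}.

[19, 31]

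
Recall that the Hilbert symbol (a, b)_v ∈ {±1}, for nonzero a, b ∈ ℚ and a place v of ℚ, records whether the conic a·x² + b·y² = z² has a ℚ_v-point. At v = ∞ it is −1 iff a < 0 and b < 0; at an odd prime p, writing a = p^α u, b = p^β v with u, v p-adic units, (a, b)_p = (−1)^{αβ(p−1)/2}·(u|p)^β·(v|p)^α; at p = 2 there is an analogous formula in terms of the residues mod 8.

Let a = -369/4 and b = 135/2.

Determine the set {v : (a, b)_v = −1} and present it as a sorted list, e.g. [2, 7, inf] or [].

[2, 41]

Mod squares: a ≡ -41, b ≡ 30. Check v ∈ {∞, 2, 3, 5, 41}.
v=2: v_2(a)=-2, v_2(b)=-1; units ≡ 7, 7 (mod 8); ε·ε+αω+βω = 1·1+-2·0+-1·0 ≡ 1  ⇒  (a,b)_2 = -1.
v=5: a=5^0·(≡4), b=5^1·(≡1) mod 5; (4|5)=+1, (1|5)=+1; (−1)^{0·1·2}·(+1)^1·(+1)^0 = +1.
v=3: a=3^2·(≡1), b=3^3·(≡1) mod 3; (1|3)=+1, (1|3)=+1; (−1)^{2·3·1}·(+1)^3·(+1)^2 = +1.
v=41: a=41^1·(≡8), b=41^0·(≡6) mod 41; (8|41)=+1, (6|41)=-1; (−1)^{1·0·20}·(+1)^0·(-1)^1 = -1.
v=∞: -41 < 0 and 30 > 0  ⇒  (a,b)_∞ = +1.
|Ram(-41, 30)| = 2, even; anisotropic at {2, 41}.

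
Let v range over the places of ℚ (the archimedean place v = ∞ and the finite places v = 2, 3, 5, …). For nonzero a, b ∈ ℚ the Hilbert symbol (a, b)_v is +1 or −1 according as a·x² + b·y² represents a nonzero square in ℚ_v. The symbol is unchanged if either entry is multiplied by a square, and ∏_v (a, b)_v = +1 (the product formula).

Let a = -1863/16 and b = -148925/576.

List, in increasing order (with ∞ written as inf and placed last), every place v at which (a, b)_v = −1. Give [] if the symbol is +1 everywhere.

Mod squares: a ≡ -23, b ≡ -5957. Check v ∈ {∞, 2, 3, 5, 7, 23, 37}.
v=37: a=37^0·(≡20), b=37^1·(≡18) mod 37; (20|37)=-1, (18|37)=-1; (−1)^{0·1·18}·(-1)^1·(-1)^0 = -1.
v=3: a=3^4·(≡1), b=3^-2·(≡1) mod 3; (1|3)=+1, (1|3)=+1; (−1)^{4·-2·1}·(+1)^-2·(+1)^4 = +1.
v=2: v_2(a)=-4, v_2(b)=-6; units ≡ 1, 3 (mod 8); ε·ε+αω+βω = 0·1+-4·1+-6·0 ≡ 0  ⇒  (a,b)_2 = +1.
v=5: a=5^0·(≡2), b=5^2·(≡3) mod 5; (2|5)=-1, (3|5)=-1; (−1)^{0·2·2}·(-1)^2·(-1)^0 = +1.
v=∞: -23 < 0 and -5957 < 0  ⇒  (a,b)_∞ = -1.
v=23: a=23^1·(≡5), b=23^1·(≡11) mod 23; (5|23)=-1, (11|23)=-1; (−1)^{1·1·11}·(-1)^1·(-1)^1 = -1.
v=7: a=7^0·(≡3), b=7^1·(≡6) mod 7; (3|7)=-1, (6|7)=-1; (−1)^{0·1·3}·(-1)^1·(-1)^0 = -1.
|Ram(-23, -5957)| = 4, even; anisotropic at {7, 23, 37, ∞}.

[7, 23, 37, inf]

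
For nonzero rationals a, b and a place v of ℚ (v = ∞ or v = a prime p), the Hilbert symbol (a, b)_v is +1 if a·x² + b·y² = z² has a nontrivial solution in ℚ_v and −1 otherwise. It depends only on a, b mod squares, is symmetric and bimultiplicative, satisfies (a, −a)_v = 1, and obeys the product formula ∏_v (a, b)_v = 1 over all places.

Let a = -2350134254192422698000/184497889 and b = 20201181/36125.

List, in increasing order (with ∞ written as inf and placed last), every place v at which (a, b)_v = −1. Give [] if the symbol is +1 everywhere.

[3, 7]

Mod squares: a ≡ -105, b ≡ 2145. Check v ∈ {∞, 2, 3, 5, 7, 11, 13, 17, 31, 47}.
v=7: a=7^5·(≡3), b=7^2·(≡5) mod 7; (3|7)=-1, (5|7)=-1; (−1)^{5·2·3}·(-1)^2·(-1)^5 = -1.
v=5: a=5^3·(≡4), b=5^-3·(≡4) mod 5; (4|5)=+1, (4|5)=+1; (−1)^{3·-3·2}·(+1)^-3·(+1)^3 = +1.
v=47: a=47^-2·(≡37), b=47^0·(≡33) mod 47; (37|47)=+1, (33|47)=-1; (−1)^{-2·0·23}·(+1)^0·(-1)^-2 = +1.
v=2: v_2(a)=4, v_2(b)=0; units ≡ 7, 1 (mod 8); ε·ε+αω+βω = 1·0+4·0+0·0 ≡ 0  ⇒  (a,b)_2 = +1.
v=13: a=13^2·(≡4), b=13^1·(≡9) mod 13; (4|13)=+1, (9|13)=+1; (−1)^{2·1·6}·(+1)^1·(+1)^2 = +1.
v=31: a=31^2·(≡28), b=31^2·(≡22) mod 31; (28|31)=+1, (22|31)=-1; (−1)^{2·2·15}·(+1)^2·(-1)^2 = +1.
v=11: a=11^6·(≡3), b=11^1·(≡10) mod 11; (3|11)=+1, (10|11)=-1; (−1)^{6·1·5}·(+1)^1·(-1)^6 = +1.
v=17: a=17^-4·(≡11), b=17^-2·(≡5) mod 17; (11|17)=-1, (5|17)=-1; (−1)^{-4·-2·8}·(-1)^-2·(-1)^-4 = +1.
v=3: a=3^5·(≡1), b=3^1·(≡1) mod 3; (1|3)=+1, (1|3)=+1; (−1)^{5·1·1}·(+1)^1·(+1)^5 = -1.
v=∞: -105 < 0 and 2145 > 0  ⇒  (a,b)_∞ = +1.
|Ram(-105, 2145)| = 2, even; anisotropic at {3, 7}.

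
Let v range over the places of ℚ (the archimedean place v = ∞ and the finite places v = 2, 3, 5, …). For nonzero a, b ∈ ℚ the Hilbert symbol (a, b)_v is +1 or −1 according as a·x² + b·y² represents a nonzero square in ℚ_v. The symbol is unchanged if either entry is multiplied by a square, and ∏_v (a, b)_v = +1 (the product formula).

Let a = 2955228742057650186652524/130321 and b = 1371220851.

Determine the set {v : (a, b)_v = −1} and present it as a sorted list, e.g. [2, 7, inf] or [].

Mod squares: a ≡ 11, b ≡ 27984099. Check v ∈ {∞, 2, 3, 7, 11, 13, 19, 37, 41, 43}.
v=3: a=3^8·(≡2), b=3^1·(≡1) mod 3; (2|3)=-1, (1|3)=+1; (−1)^{8·1·1}·(-1)^1·(+1)^8 = -1.
v=37: a=37^2·(≡1), b=37^1·(≡9) mod 37; (1|37)=+1, (9|37)=+1; (−1)^{2·1·18}·(+1)^1·(+1)^2 = +1.
v=11: a=11^3·(≡3), b=11^1·(≡8) mod 11; (3|11)=+1, (8|11)=-1; (−1)^{3·1·5}·(+1)^1·(-1)^3 = +1.
v=2: v_2(a)=2, v_2(b)=0; units ≡ 3, 3 (mod 8); ε·ε+αω+βω = 1·1+2·1+0·1 ≡ 1  ⇒  (a,b)_2 = -1.
v=13: a=13^2·(≡2), b=13^1·(≡11) mod 13; (2|13)=-1, (11|13)=-1; (−1)^{2·1·6}·(-1)^1·(-1)^2 = -1.
v=7: a=7^6·(≡2), b=7^2·(≡3) mod 7; (2|7)=+1, (3|7)=-1; (−1)^{6·2·3}·(+1)^2·(-1)^6 = +1.
v=43: a=43^2·(≡24), b=43^1·(≡14) mod 43; (24|43)=+1, (14|43)=+1; (−1)^{2·1·21}·(+1)^1·(+1)^2 = +1.
v=∞: 11 > 0 and 27984099 > 0  ⇒  (a,b)_∞ = +1.
v=41: a=41^2·(≡15), b=41^1·(≡14) mod 41; (15|41)=-1, (14|41)=-1; (−1)^{2·1·20}·(-1)^1·(-1)^2 = -1.
v=19: a=19^-4·(≡11), b=19^0·(≡9) mod 19; (11|19)=+1, (9|19)=+1; (−1)^{-4·0·9}·(+1)^0·(+1)^-4 = +1.
Ram(11, 27984099) = {2, 3, 13, 41}; no ℚ_2-point on the conic.

[2, 3, 13, 41]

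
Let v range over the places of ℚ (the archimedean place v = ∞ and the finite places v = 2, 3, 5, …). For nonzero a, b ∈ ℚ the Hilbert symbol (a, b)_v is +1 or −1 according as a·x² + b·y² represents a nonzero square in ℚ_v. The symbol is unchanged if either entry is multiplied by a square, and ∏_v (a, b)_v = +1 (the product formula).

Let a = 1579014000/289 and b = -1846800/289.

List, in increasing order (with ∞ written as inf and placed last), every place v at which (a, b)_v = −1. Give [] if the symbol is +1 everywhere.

[2, 3, 5, 19]

(a, b) ≡ (15, -57) mod (ℚ^×)²; places V = {2, 3, 5, 17, 19, ∞}.
(a,b)_2: α=4, β=4; u≡7, v≡7 (mod 8); ε(u)ε(v)=1·1, αω(v)=4·0, βω(u)=4·0; sum ≡ 1  ⇒  -1.
(a,b)_17: α=-2, u≡8; β=-2, v≡12 (mod 17); (8|17)=+1, (12|17)=-1; sign (−1)^0·+1^-2·-1^-2 = +1.
(a,b)_5: α=3, u≡3; β=2, v≡2 (mod 5); (3|5)=-1, (2|5)=-1; sign (−1)^0·-1^2·-1^3 = -1.
(a,b)_3: α=7, u≡2; β=5, v≡2 (mod 3); (2|3)=-1, (2|3)=-1; sign (−1)^1·-1^5·-1^7 = -1.
(a,b)_19: α=2, u≡12; β=1, v≡1 (mod 19); (12|19)=-1, (1|19)=+1; sign (−1)^0·-1^1·+1^2 = -1.
(a,b)_∞: sgn(15)=+, sgn(-57)=−, so +1.
Ram(15, -57) = {2, 3, 5, 19}; no ℚ_2-point on the conic.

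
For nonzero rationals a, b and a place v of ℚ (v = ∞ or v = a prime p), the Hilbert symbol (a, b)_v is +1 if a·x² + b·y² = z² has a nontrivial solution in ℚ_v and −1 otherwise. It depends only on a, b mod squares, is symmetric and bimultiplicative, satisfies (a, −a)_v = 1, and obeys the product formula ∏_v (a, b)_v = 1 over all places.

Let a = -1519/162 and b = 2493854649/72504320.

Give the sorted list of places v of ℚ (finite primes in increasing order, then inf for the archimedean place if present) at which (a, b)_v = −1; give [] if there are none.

(a, b) ≡ (-62, 2405) mod (ℚ^×)²; places V = {2, 3, 5, 7, 11, 13, 17, 23, 31, 37, ∞}.
(a,b)_∞: sgn(-62)=−, sgn(2405)=+, so +1.
(a,b)_13: α=0, u≡9; β=1, v≡1 (mod 13); (9|13)=+1, (1|13)=+1; sign (−1)^0·+1^1·+1^0 = +1.
(a,b)_17: α=0, u≡5; β=-2, v≡2 (mod 17); (5|17)=-1, (2|17)=+1; sign (−1)^0·-1^-2·+1^0 = +1.
(a,b)_37: α=0, u≡21; β=1, v≡21 (mod 37); (21|37)=+1, (21|37)=+1; sign (−1)^0·+1^1·+1^0 = +1.
(a,b)_23: α=0, u≡22; β=2, v≡1 (mod 23); (22|23)=-1, (1|23)=+1; sign (−1)^0·-1^2·+1^0 = +1.
(a,b)_31: α=1, u≡24; β=0, v≡5 (mod 31); (24|31)=-1, (5|31)=+1; sign (−1)^0·-1^0·+1^1 = +1.
(a,b)_2: α=-1, β=-10; u≡1, v≡5 (mod 8); ε(u)ε(v)=0·0, αω(v)=-1·1, βω(u)=-10·0; sum ≡ 1  ⇒  -1.
(a,b)_3: α=-4, u≡1; β=4, v≡2 (mod 3); (1|3)=+1, (2|3)=-1; sign (−1)^0·+1^4·-1^-4 = +1.
(a,b)_5: α=0, u≡3; β=-1, v≡1 (mod 5); (3|5)=-1, (1|5)=+1; sign (−1)^0·-1^-1·+1^0 = -1.
(a,b)_7: α=2, u≡4; β=-2, v≡1 (mod 7); (4|7)=+1, (1|7)=+1; sign (−1)^0·+1^-2·+1^2 = +1.
(a,b)_11: α=0, u≡4; β=2, v≡6 (mod 11); (4|11)=+1, (6|11)=-1; sign (−1)^0·+1^2·-1^0 = +1.
(-62, 2405 / ℚ) ramifies at {2, 5}: a division algebra.

[2, 5]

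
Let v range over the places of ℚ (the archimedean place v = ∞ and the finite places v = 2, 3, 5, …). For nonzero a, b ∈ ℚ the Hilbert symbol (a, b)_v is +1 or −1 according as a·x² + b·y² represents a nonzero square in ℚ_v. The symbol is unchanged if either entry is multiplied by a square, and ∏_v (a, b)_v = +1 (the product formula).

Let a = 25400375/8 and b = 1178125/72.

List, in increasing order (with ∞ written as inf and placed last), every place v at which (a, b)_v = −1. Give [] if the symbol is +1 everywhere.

[2, 11, 13, 29]

(a, b) ≡ (41470, 3770) mod (ℚ^×)²; places V = {2, 3, 5, 7, 11, 13, 29, ∞}.
(a,b)_5: α=3, u≡1; β=5, v≡1 (mod 5); (1|5)=+1, (1|5)=+1; sign (−1)^0·+1^5·+1^3 = +1.
(a,b)_13: α=1, u≡5; β=1, v≡4 (mod 13); (5|13)=-1, (4|13)=+1; sign (−1)^0·-1^1·+1^1 = -1.
(a,b)_11: α=1, u≡2; β=0, v≡6 (mod 11); (2|11)=-1, (6|11)=-1; sign (−1)^0·-1^0·-1^1 = -1.
(a,b)_∞: sgn(41470)=+, sgn(3770)=+, so +1.
(a,b)_2: α=-3, β=-3; u≡7, v≡5 (mod 8); ε(u)ε(v)=1·0, αω(v)=-3·1, βω(u)=-3·0; sum ≡ 1  ⇒  -1.
(a,b)_3: α=0, u≡1; β=-2, v≡2 (mod 3); (1|3)=+1, (2|3)=-1; sign (−1)^0·+1^-2·-1^0 = +1.
(a,b)_29: α=1, u≡13; β=1, v≡8 (mod 29); (13|29)=+1, (8|29)=-1; sign (−1)^0·+1^1·-1^1 = -1.
(a,b)_7: α=2, u≡4; β=0, v≡2 (mod 7); (4|7)=+1, (2|7)=+1; sign (−1)^0·+1^0·+1^2 = +1.
|Ram(41470, 3770)| = 4, even; anisotropic at {2, 11, 13, 29}.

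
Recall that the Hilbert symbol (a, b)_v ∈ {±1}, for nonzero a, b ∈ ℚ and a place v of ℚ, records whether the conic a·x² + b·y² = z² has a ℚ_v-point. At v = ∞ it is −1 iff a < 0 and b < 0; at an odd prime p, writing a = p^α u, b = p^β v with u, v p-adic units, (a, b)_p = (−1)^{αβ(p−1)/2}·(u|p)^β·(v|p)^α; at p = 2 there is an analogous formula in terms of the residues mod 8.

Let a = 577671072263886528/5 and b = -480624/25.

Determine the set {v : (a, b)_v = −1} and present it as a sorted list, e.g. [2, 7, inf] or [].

(a, b) ≡ (5557215, -30039) mod (ℚ^×)²; places V = {2, 3, 5, 17, 19, 31, 37, ∞}.
(a,b)_3: α=5, u≡1; β=1, v≡1 (mod 3); (1|3)=+1, (1|3)=+1; sign (−1)^1·+1^1·+1^5 = -1.
(a,b)_2: α=6, β=4; u≡7, v≡1 (mod 8); ε(u)ε(v)=1·0, αω(v)=6·0, βω(u)=4·0; sum ≡ 0  ⇒  +1.
(a,b)_∞: sgn(5557215)=+, sgn(-30039)=−, so +1.
(a,b)_37: α=1, u≡30; β=0, v≡18 (mod 37); (30|37)=+1, (18|37)=-1; sign (−1)^0·+1^0·-1^1 = -1.
(a,b)_19: α=3, u≡3; β=1, v≡2 (mod 19); (3|19)=-1, (2|19)=-1; sign (−1)^1·-1^1·-1^3 = -1.
(a,b)_31: α=3, u≡17; β=1, v≡11 (mod 31); (17|31)=-1, (11|31)=-1; sign (−1)^1·-1^1·-1^3 = -1.
(a,b)_5: α=-1, u≡3; β=-2, v≡1 (mod 5); (3|5)=-1, (1|5)=+1; sign (−1)^0·-1^-2·+1^-1 = +1.
(a,b)_17: α=3, u≡8; β=1, v≡2 (mod 17); (8|17)=+1, (2|17)=+1; sign (−1)^0·+1^1·+1^3 = +1.
|Ram(5557215, -30039)| = 4, even; anisotropic at {3, 19, 31, 37}.

[3, 19, 31, 37]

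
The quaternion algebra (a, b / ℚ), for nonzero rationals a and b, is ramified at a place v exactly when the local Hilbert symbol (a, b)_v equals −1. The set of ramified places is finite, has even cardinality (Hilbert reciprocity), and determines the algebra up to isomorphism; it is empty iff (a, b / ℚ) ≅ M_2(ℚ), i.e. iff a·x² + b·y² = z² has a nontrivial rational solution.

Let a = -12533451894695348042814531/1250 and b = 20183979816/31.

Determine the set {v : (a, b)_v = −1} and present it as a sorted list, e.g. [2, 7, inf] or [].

Mod squares: a ≡ -1798, b ≡ 2296294. Check v ∈ {∞, 2, 3, 5, 7, 11, 13, 17, 23, 29, 31, 37}.
v=31: a=31^3·(≡25), b=31^-1·(≡3) mod 31; (25|31)=+1, (3|31)=-1; (−1)^{3·-1·15}·(+1)^-1·(-1)^3 = +1.
v=7: a=7^0·(≡1), b=7^1·(≡1) mod 7; (1|7)=+1, (1|7)=+1; (−1)^{0·1·3}·(+1)^1·(+1)^0 = +1.
v=2: v_2(a)=-1, v_2(b)=3; units ≡ 5, 3 (mod 8); ε·ε+αω+βω = 0·1+-1·1+3·1 ≡ 0  ⇒  (a,b)_2 = +1.
v=∞: -1798 < 0 and 2296294 > 0  ⇒  (a,b)_∞ = +1.
v=11: a=11^2·(≡10), b=11^1·(≡8) mod 11; (10|11)=-1, (8|11)=-1; (−1)^{2·1·5}·(-1)^1·(-1)^2 = -1.
v=13: a=13^2·(≡4), b=13^1·(≡11) mod 13; (4|13)=+1, (11|13)=-1; (−1)^{2·1·6}·(+1)^1·(-1)^2 = +1.
v=37: a=37^0·(≡22), b=37^1·(≡14) mod 37; (22|37)=-1, (14|37)=-1; (−1)^{0·1·18}·(-1)^1·(-1)^0 = -1.
v=17: a=17^2·(≡2), b=17^0·(≡15) mod 17; (2|17)=+1, (15|17)=+1; (−1)^{2·0·8}·(+1)^0·(+1)^2 = +1.
v=23: a=23^2·(≡19), b=23^0·(≡11) mod 23; (19|23)=-1, (11|23)=-1; (−1)^{2·0·11}·(-1)^0·(-1)^2 = +1.
v=3: a=3^8·(≡2), b=3^4·(≡1) mod 3; (2|3)=-1, (1|3)=+1; (−1)^{8·4·1}·(-1)^4·(+1)^8 = +1.
v=5: a=5^-4·(≡2), b=5^0·(≡1) mod 5; (2|5)=-1, (1|5)=+1; (−1)^{-4·0·2}·(-1)^0·(+1)^-4 = +1.
v=29: a=29^5·(≡20), b=29^2·(≡20) mod 29; (20|29)=+1, (20|29)=+1; (−1)^{5·2·14}·(+1)^2·(+1)^5 = +1.
(-1798, 2296294 / ℚ) ramifies at {11, 37}: a division algebra.

[11, 37]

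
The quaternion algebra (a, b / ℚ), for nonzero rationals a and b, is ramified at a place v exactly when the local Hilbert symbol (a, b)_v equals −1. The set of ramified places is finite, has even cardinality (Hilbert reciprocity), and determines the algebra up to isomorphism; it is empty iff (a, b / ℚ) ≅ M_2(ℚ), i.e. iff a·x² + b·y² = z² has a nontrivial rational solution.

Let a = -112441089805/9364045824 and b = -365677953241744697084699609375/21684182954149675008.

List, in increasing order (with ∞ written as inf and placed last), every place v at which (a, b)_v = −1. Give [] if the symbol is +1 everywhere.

[2, 3, 5, inf]

Mod squares: a ≡ -1045, b ≡ -245157. Check v ∈ {∞, 2, 3, 5, 7, 11, 17, 19, 23, 41}.
v=∞: -1045 < 0 and -245157 < 0  ⇒  (a,b)_∞ = -1.
v=2: v_2(a)=-18, v_2(b)=-18; units ≡ 3, 3 (mod 8); ε·ε+αω+βω = 1·1+-18·1+-18·1 ≡ 1  ⇒  (a,b)_2 = -1.
v=5: a=5^1·(≡1), b=5^8·(≡3) mod 5; (1|5)=+1, (3|5)=-1; (−1)^{1·8·2}·(+1)^8·(-1)^1 = -1.
v=41: a=41^2·(≡18), b=41^0·(≡32) mod 41; (18|41)=+1, (32|41)=+1; (−1)^{2·0·20}·(+1)^0·(+1)^2 = +1.
v=19: a=19^1·(≡2), b=19^3·(≡9) mod 19; (2|19)=-1, (9|19)=+1; (−1)^{1·3·9}·(-1)^3·(+1)^1 = +1.
v=23: a=23^2·(≡6), b=23^7·(≡9) mod 23; (6|23)=+1, (9|23)=+1; (−1)^{2·7·11}·(+1)^7·(+1)^2 = +1.
v=7: a=7^-2·(≡5), b=7^-8·(≡4) mod 7; (5|7)=-1, (4|7)=+1; (−1)^{-2·-8·3}·(-1)^-8·(+1)^-2 = +1.
v=17: a=17^0·(≡4), b=17^1·(≡6) mod 17; (4|17)=+1, (6|17)=-1; (−1)^{0·1·8}·(+1)^1·(-1)^0 = +1.
v=3: a=3^-6·(≡2), b=3^-15·(≡1) mod 3; (2|3)=-1, (1|3)=+1; (−1)^{-6·-15·1}·(-1)^-15·(+1)^-6 = -1.
v=11: a=11^3·(≡3), b=11^9·(≡2) mod 11; (3|11)=+1, (2|11)=-1; (−1)^{3·9·5}·(+1)^9·(-1)^3 = +1.
|Ram(-1045, -245157)| = 4, even; anisotropic at {2, 3, 5, ∞}.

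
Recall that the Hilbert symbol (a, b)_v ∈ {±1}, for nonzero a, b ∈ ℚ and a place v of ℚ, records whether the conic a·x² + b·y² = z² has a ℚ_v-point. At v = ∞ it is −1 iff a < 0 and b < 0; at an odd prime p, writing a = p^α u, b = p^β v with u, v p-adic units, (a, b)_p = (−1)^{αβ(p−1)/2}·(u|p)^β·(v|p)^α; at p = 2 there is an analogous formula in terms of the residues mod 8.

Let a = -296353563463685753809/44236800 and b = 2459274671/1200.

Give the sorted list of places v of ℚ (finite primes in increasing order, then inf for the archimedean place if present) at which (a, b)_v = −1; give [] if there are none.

[3, 47]

(a, b) ≡ (-3, 3072813) mod (ℚ^×)²; places V = {2, 3, 5, 7, 19, 31, 37, 47, ∞}.
(a,b)_47: α=2, u≡29; β=1, v≡7 (mod 47); (29|47)=-1, (7|47)=+1; sign (−1)^0·-1^1·+1^2 = -1.
(a,b)_5: α=-2, u≡3; β=-2, v≡2 (mod 5); (3|5)=-1, (2|5)=-1; sign (−1)^0·-1^-2·-1^-2 = +1.
(a,b)_19: α=2, u≡17; β=1, v≡14 (mod 19); (17|19)=+1, (14|19)=-1; sign (−1)^0·+1^1·-1^2 = +1.
(a,b)_3: α=-3, u≡2; β=-1, v≡2 (mod 3); (2|3)=-1, (2|3)=-1; sign (−1)^1·-1^-1·-1^-3 = -1.
(a,b)_31: α=2, u≡7; β=1, v≡25 (mod 31); (7|31)=+1, (25|31)=+1; sign (−1)^0·+1^1·+1^2 = +1.
(a,b)_2: α=-16, β=-4; u≡5, v≡5 (mod 8); ε(u)ε(v)=0·0, αω(v)=-16·1, βω(u)=-4·1; sum ≡ 0  ⇒  +1.
(a,b)_7: α=10, u≡2; β=4, v≡1 (mod 7); (2|7)=+1, (1|7)=+1; sign (−1)^0·+1^4·+1^10 = +1.
(a,b)_∞: sgn(-3)=−, sgn(3072813)=+, so +1.
(a,b)_37: α=2, u≡25; β=1, v≡26 (mod 37); (25|37)=+1, (26|37)=+1; sign (−1)^0·+1^1·+1^2 = +1.
Ram(-3, 3072813) = {3, 47}; no ℚ_3-point on the conic.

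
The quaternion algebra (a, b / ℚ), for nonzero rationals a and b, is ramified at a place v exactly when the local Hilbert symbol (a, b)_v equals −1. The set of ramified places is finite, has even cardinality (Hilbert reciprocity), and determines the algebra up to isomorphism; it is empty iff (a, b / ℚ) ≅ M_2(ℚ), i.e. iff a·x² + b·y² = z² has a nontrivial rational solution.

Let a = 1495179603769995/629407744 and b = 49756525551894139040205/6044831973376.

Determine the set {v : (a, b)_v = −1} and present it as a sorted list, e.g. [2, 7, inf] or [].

[13, 17]

(a, b) ≡ (12155, 5) mod (ℚ^×)²; places V = {2, 3, 5, 7, 11, 13, 17, 23, ∞}.
(a,b)_13: α=3, u≡9; β=6, v≡7 (mod 13); (9|13)=+1, (7|13)=-1; sign (−1)^0·+1^6·-1^3 = -1.
(a,b)_2: α=-18, β=-20; u≡3, v≡5 (mod 8); ε(u)ε(v)=1·0, αω(v)=-18·1, βω(u)=-20·1; sum ≡ 0  ⇒  +1.
(a,b)_3: α=2, u≡2; β=6, v≡2 (mod 3); (2|3)=-1, (2|3)=-1; sign (−1)^0·-1^6·-1^2 = +1.
(a,b)_23: α=4, u≡19; β=4, v≡21 (mod 23); (19|23)=-1, (21|23)=-1; sign (−1)^0·-1^4·-1^4 = +1.
(a,b)_11: α=1, u≡5; β=2, v≡3 (mod 11); (5|11)=+1, (3|11)=+1; sign (−1)^0·+1^2·+1^1 = +1.
(a,b)_17: α=3, u≡2; β=4, v≡12 (mod 17); (2|17)=+1, (12|17)=-1; sign (−1)^0·+1^4·-1^3 = -1.
(a,b)_7: α=-4, u≡3; β=-8, v≡6 (mod 7); (3|7)=-1, (6|7)=-1; sign (−1)^0·-1^-8·-1^-4 = +1.
(a,b)_∞: sgn(12155)=+, sgn(5)=+, so +1.
(a,b)_5: α=1, u≡1; β=1, v≡1 (mod 5); (1|5)=+1, (1|5)=+1; sign (−1)^0·+1^1·+1^1 = +1.
|Ram(12155, 5)| = 2, even; anisotropic at {13, 17}.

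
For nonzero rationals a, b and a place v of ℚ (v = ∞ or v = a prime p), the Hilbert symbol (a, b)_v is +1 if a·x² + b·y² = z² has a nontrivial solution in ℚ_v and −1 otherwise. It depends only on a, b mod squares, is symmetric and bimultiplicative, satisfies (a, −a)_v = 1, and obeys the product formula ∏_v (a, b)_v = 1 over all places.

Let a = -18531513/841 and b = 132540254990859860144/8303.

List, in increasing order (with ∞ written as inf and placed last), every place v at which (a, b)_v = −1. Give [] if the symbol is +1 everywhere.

Mod squares: a ≡ -17017, b ≡ 1621477. Check v ∈ {∞, 2, 3, 7, 11, 13, 17, 19, 23, 29}.
v=13: a=13^1·(≡3), b=13^5·(≡5) mod 13; (3|13)=+1, (5|13)=-1; (−1)^{1·5·6}·(+1)^5·(-1)^1 = -1.
v=29: a=29^-2·(≡9), b=29^1·(≡28) mod 29; (9|29)=+1, (28|29)=+1; (−1)^{-2·1·14}·(+1)^1·(+1)^-2 = +1.
v=19: a=19^0·(≡16), b=19^-2·(≡4) mod 19; (16|19)=+1, (4|19)=+1; (−1)^{0·-2·9}·(+1)^-2·(+1)^0 = +1.
v=3: a=3^2·(≡2), b=3^0·(≡1) mod 3; (2|3)=-1, (1|3)=+1; (−1)^{2·0·1}·(-1)^0·(+1)^2 = +1.
v=2: v_2(a)=0, v_2(b)=4; units ≡ 7, 5 (mod 8); ε·ε+αω+βω = 1·0+0·1+4·0 ≡ 0  ⇒  (a,b)_2 = +1.
v=23: a=23^0·(≡16), b=23^-1·(≡16) mod 23; (16|23)=+1, (16|23)=+1; (−1)^{0·-1·11}·(+1)^-1·(+1)^0 = +1.
v=7: a=7^1·(≡6), b=7^6·(≡2) mod 7; (6|7)=-1, (2|7)=+1; (−1)^{1·6·3}·(-1)^6·(+1)^1 = +1.
v=17: a=17^1·(≡13), b=17^3·(≡5) mod 17; (13|17)=+1, (5|17)=-1; (−1)^{1·3·8}·(+1)^3·(-1)^1 = -1.
v=∞: -17017 < 0 and 1621477 > 0  ⇒  (a,b)_∞ = +1.
v=11: a=11^3·(≡5), b=11^3·(≡6) mod 11; (5|11)=+1, (6|11)=-1; (−1)^{3·3·5}·(+1)^3·(-1)^3 = +1.
|Ram(-17017, 1621477)| = 2, even; anisotropic at {13, 17}.

[13, 17]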